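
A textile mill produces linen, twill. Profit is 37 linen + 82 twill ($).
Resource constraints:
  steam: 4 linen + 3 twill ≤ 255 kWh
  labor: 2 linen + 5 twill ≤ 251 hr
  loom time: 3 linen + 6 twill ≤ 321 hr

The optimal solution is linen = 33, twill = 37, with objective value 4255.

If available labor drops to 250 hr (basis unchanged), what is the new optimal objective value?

Binding: labor and loom time. Non-binding: steam (12 unused).
Since steam is not tight, its dual is 0.
The binding rows give the dual system: 2·y_labor + 3·y_loom time = 37 and 5·y_labor + 6·y_loom time = 82.
→ y_labor = 8 and y_loom time = 7.
Δz = y_labor·Δb = 8 × (-1) = -8, so new z* = 4255 − 8 = 4247.

4247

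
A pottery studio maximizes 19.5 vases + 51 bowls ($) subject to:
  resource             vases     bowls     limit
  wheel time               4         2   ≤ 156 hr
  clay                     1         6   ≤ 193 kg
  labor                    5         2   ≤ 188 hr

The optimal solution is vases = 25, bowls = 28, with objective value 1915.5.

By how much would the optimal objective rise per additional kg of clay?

Binding: wheel time and clay. Non-binding: labor (7 unused).
Since labor is not tight, its dual is 0.
Dual feasibility on the basic columns requires 4·y_wheel time + 1·y_clay = 19.5, 2·y_wheel time + 6·y_clay = 51.
This yields shadow prices y_wheel time = 3, y_clay = 7.5.
Shadow price of clay = 7.5.

7.5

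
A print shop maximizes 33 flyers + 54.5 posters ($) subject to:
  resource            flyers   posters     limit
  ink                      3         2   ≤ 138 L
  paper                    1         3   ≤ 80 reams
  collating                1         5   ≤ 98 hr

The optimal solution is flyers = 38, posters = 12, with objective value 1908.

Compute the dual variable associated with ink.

8.5

Binding: ink and collating. Non-binding: paper (6 unused).
Slack constraints have shadow price 0 (complementary slackness).
The binding rows give the dual system: 3·y_ink + 1·y_collating = 33 and 2·y_ink + 5·y_collating = 54.5.
This yields shadow prices y_ink = 8.5, y_collating = 7.5.
Shadow price of ink = 8.5.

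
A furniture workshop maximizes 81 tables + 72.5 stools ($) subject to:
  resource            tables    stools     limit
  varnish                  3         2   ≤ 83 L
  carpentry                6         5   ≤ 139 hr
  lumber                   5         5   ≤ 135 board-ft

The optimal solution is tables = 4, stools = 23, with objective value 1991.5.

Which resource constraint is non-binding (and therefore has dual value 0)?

varnish

varnish: 58/83 (slack 25)
carpentry: 139/139 (binding)
lumber: 135/135 (binding)
By complementary slackness, a constraint with positive slack has shadow price 0 → varnish.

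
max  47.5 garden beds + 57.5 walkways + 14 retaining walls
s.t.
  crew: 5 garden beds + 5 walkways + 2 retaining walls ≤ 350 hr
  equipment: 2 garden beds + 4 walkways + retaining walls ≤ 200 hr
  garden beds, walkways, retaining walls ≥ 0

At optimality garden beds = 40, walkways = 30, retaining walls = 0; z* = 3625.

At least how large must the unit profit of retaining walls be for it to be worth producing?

Check each constraint at x*: crew 350/350 (tight); equipment 200/200 (tight).
From A_Bᵀ y = c: 5·y_crew + 2·y_equipment = 47.5; 5·y_crew + 4·y_equipment = 57.5.
Solving: y_crew = 7.5, y_equipment = 5.
retaining walls enters the basis when its profit ≥ yᵀa₃ = 7.5·2 + 5·1 = 20.

20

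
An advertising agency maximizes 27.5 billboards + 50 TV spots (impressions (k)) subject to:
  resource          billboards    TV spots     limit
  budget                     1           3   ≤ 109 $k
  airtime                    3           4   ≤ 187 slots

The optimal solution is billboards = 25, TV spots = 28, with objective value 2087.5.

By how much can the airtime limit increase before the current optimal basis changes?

140

Binding constraints: budget, airtime. The basis is B = [[1,3],[3,4]] with det -5.
Per unit increase in airtime, x* moves by d = (0.6, -0.2).
The basis stays optimal until TV spots reaches 0; allowable increase = 140 slots.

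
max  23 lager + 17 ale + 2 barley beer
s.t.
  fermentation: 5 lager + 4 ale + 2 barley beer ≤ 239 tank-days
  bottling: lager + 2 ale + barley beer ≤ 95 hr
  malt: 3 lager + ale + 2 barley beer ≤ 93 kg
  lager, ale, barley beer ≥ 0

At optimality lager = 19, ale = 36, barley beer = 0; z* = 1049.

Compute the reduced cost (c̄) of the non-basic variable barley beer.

-8

At the optimum: fermentation uses 239 of 239 (binding); bottling uses 91 of 95 (slack = 4); malt uses 93 of 93 (binding).
Since bottling is not tight, its dual is 0.
From A_Bᵀ y = c: 5·y_fermentation + 3·y_malt = 23; 4·y_fermentation + 1·y_malt = 17.
Solving: y_fermentation = 4, y_malt = 1.
Reduced cost of barley beer: c₃ − yᵀa₃ = 2 − (4·2 + 1·2) = 2 − 10 = -8.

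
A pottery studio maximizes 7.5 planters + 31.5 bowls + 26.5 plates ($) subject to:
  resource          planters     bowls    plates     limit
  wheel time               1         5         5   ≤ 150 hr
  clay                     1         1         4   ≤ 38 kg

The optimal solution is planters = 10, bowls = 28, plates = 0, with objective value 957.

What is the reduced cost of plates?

-9.5

At the optimum: wheel time uses 150 of 150 (binding); clay uses 38 of 38 (binding).
The binding rows give the dual system: 1·y_wheel time + 1·y_clay = 7.5 and 5·y_wheel time + 1·y_clay = 31.5.
→ y_wheel time = 6 and y_clay = 1.5.
Reduced cost of plates: c₃ − yᵀa₃ = 26.5 − (6·5 + 1.5·4) = 26.5 − 36 = -9.5.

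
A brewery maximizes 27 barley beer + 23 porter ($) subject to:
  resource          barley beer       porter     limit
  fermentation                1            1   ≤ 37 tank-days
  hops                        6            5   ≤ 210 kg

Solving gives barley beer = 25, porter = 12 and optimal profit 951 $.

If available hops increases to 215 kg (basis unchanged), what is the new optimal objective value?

971

At the optimum: fermentation uses 37 of 37 (binding); hops uses 210 of 210 (binding).
Dual feasibility on the basic columns requires 1·y_fermentation + 6·y_hops = 27, 1·y_fermentation + 5·y_hops = 23.
→ y_fermentation = 3 and y_hops = 4.
Δz = y_hops·Δb = 4 × (5) = 20, so new z* = 951 + 20 = 971.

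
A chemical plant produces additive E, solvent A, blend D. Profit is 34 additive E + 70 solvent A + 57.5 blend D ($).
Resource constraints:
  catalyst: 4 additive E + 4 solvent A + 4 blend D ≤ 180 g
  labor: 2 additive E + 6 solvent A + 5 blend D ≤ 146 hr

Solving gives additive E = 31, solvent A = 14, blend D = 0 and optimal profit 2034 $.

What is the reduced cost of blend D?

At the optimum: catalyst uses 180 of 180 (binding); labor uses 146 of 146 (binding).
The binding rows give the dual system: 4·y_catalyst + 2·y_labor = 34 and 4·y_catalyst + 6·y_labor = 70.
→ y_catalyst = 4 and y_labor = 9.
Reduced cost of blend D: c₃ − yᵀa₃ = 57.5 − (4·4 + 9·5) = 57.5 − 61 = -3.5.

-3.5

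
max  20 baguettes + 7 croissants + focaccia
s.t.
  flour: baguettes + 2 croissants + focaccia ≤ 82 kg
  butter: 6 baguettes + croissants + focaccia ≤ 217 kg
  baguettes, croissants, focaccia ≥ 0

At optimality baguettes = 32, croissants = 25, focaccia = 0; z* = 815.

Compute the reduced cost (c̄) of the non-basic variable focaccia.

-4

At the optimum: flour uses 82 of 82 (binding); butter uses 217 of 217 (binding).
Dual feasibility on the basic columns requires 1·y_flour + 6·y_butter = 20, 2·y_flour + 1·y_butter = 7.
This yields shadow prices y_flour = 2, y_butter = 3.
Reduced cost of focaccia: c₃ − yᵀa₃ = 1 − (2·1 + 3·1) = 1 − 5 = -4.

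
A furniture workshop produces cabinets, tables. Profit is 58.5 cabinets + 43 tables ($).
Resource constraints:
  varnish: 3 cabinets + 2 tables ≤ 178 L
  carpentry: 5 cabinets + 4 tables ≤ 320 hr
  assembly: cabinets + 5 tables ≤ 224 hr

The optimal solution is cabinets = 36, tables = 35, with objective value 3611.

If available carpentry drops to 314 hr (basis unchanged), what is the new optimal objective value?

3575

Binding: varnish and carpentry. Non-binding: assembly (13 unused).
By complementary slackness, y = 0 for the non-binding constraint.
Dual feasibility on the basic columns requires 3·y_varnish + 5·y_carpentry = 58.5, 2·y_varnish + 4·y_carpentry = 43.
Solving: y_varnish = 9.5, y_carpentry = 6.
Δz = y_carpentry·Δb = 6 × (-6) = -36, so new z* = 3611 − 36 = 3575.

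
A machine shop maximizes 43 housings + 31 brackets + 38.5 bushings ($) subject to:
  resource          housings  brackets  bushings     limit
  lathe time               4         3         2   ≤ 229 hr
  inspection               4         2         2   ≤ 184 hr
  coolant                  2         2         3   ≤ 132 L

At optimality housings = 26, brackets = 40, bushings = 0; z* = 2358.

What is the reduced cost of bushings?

At the optimum: lathe time uses 224 of 229 (slack = 5); inspection uses 184 of 184 (binding); coolant uses 132 of 132 (binding).
Since lathe time is not tight, its dual is 0.
The binding rows give the dual system: 4·y_inspection + 2·y_coolant = 43 and 2·y_inspection + 2·y_coolant = 31.
Solving: y_inspection = 6, y_coolant = 9.5.
Reduced cost of bushings: c₃ − yᵀa₃ = 38.5 − (6·2 + 9.5·3) = 38.5 − 40.5 = -2.

-2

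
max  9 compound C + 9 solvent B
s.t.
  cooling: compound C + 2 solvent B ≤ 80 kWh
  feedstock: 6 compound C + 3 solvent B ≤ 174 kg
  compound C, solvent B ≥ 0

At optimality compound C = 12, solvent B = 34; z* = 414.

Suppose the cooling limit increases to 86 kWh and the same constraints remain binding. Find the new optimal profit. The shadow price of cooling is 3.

432

Δb = 6, so new z* = 414 + (3)·(6) = 414 + 18 = 432.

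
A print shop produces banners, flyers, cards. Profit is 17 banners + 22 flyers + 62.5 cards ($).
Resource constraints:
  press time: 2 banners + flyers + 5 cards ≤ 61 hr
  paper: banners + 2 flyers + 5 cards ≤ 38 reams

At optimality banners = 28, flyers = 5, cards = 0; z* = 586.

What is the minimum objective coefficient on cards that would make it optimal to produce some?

Check each constraint at x*: press time 61/61 (tight); paper 38/38 (tight).
Dual feasibility on the basic columns requires 2·y_press time + 1·y_paper = 17, 1·y_press time + 2·y_paper = 22.
Solving: y_press time = 4, y_paper = 9.
cards enters the basis when its profit ≥ yᵀa₃ = 4·5 + 9·5 = 65.

65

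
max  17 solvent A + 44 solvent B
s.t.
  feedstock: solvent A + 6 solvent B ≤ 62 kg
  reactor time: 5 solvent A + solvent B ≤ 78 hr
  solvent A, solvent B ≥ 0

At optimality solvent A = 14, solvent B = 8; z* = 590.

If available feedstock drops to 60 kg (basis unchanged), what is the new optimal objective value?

At the optimum: feedstock uses 62 of 62 (binding); reactor time uses 78 of 78 (binding).
The binding rows give the dual system: 1·y_feedstock + 5·y_reactor time = 17 and 6·y_feedstock + 1·y_reactor time = 44.
Solving: y_feedstock = 7, y_reactor time = 2.
Δz = y_feedstock·Δb = 7 × (-2) = -14, so new z* = 590 − 14 = 576.

576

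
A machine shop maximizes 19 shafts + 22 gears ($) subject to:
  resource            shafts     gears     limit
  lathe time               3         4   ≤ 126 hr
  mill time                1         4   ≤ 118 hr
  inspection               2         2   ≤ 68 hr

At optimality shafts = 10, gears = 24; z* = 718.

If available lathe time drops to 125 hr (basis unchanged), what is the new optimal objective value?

715

At the optimum: lathe time uses 126 of 126 (binding); mill time uses 106 of 118 (slack = 12); inspection uses 68 of 68 (binding).
By complementary slackness, y = 0 for the non-binding constraint.
Dual feasibility on the basic columns requires 3·y_lathe time + 2·y_inspection = 19, 4·y_lathe time + 2·y_inspection = 22.
Solving: y_lathe time = 3, y_inspection = 5.
Δz = y_lathe time·Δb = 3 × (-1) = -3, so new z* = 718 − 3 = 715.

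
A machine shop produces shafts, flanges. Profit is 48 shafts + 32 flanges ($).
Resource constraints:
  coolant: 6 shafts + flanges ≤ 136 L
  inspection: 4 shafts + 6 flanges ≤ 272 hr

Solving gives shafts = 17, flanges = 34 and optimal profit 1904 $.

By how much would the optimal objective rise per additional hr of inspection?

4.5

Check each constraint at x*: coolant 136/136 (tight); inspection 272/272 (tight).
Dual feasibility on the basic columns requires 6·y_coolant + 4·y_inspection = 48, 1·y_coolant + 6·y_inspection = 32.
Solving: y_coolant = 5, y_inspection = 4.5.
Shadow price of inspection = 4.5.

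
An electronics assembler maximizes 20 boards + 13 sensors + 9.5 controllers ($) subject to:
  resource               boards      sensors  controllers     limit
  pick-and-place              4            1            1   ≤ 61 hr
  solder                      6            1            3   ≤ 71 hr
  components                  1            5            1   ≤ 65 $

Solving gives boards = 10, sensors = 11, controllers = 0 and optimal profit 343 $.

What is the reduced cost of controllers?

-1.5

Check each constraint at x*: pick-and-place 51/61 (slack 10); solder 71/71 (tight); components 65/65 (tight).
Since pick-and-place is not tight, its dual is 0.
Dual feasibility on the basic columns requires 6·y_solder + 1·y_components = 20, 1·y_solder + 5·y_components = 13.
This yields shadow prices y_solder = 3, y_components = 2.
Reduced cost of controllers: c₃ − yᵀa₃ = 9.5 − (3·3 + 2·1) = 9.5 − 11 = -1.5.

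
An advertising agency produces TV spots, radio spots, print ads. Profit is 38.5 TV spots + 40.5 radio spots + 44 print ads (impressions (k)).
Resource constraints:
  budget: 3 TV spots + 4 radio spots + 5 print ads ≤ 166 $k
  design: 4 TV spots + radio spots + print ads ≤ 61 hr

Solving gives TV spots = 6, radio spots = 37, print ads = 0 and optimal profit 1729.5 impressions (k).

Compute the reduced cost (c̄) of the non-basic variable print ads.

-6

Check each constraint at x*: budget 166/166 (tight); design 61/61 (tight).
Dual feasibility on the basic columns requires 3·y_budget + 4·y_design = 38.5, 4·y_budget + 1·y_design = 40.5.
This yields shadow prices y_budget = 9.5, y_design = 2.5.
Reduced cost of print ads: c₃ − yᵀa₃ = 44 − (9.5·5 + 2.5·1) = 44 − 50 = -6.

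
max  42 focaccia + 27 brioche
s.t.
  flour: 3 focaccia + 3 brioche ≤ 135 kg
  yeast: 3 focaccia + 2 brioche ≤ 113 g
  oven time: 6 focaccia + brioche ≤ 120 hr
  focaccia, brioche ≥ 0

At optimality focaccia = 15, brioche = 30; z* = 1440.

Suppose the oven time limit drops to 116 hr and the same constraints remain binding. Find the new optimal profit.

Check each constraint at x*: flour 135/135 (tight); yeast 105/113 (slack 8); oven time 120/120 (tight).
Since yeast is not tight, its dual is 0.
The binding rows give the dual system: 3·y_flour + 6·y_oven time = 42 and 3·y_flour + 1·y_oven time = 27.
This yields shadow prices y_flour = 8, y_oven time = 3.
Δz = y_oven time·Δb = 3 × (-4) = -12, so new z* = 1440 − 12 = 1428.

1428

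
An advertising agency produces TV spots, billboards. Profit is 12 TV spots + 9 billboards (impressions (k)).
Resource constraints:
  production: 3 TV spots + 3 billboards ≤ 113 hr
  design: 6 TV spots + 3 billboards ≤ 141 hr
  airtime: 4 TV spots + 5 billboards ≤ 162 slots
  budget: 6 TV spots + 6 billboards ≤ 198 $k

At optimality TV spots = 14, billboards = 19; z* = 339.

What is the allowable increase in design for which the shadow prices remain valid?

57

Binding constraints: design, budget. The basis is B = [[6,3],[6,6]] with det 18.
Per unit increase in design, x* moves by d = (0.3333, -0.3333).
The basis stays optimal until billboards reaches 0; allowable increase = 57 hr.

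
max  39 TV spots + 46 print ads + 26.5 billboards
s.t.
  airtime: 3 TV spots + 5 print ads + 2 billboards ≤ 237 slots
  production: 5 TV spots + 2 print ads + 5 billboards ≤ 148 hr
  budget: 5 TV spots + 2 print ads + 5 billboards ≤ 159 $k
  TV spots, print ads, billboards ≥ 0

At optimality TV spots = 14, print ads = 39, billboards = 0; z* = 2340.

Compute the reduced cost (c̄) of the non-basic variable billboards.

At the optimum: airtime uses 237 of 237 (binding); production uses 148 of 148 (binding); budget uses 148 of 159 (slack = 11).
Since budget is not tight, its dual is 0.
The binding rows give the dual system: 3·y_airtime + 5·y_production = 39 and 5·y_airtime + 2·y_production = 46.
→ y_airtime = 8 and y_production = 3.
Reduced cost of billboards: c₃ − yᵀa₃ = 26.5 − (8·2 + 3·5) = 26.5 − 31 = -4.5.

-4.5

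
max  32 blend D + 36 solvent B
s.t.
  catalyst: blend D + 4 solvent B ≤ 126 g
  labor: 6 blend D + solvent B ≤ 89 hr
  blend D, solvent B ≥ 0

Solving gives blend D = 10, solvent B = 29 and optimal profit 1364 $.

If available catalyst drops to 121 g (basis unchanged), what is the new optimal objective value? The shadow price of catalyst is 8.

Δb = -5, so new z* = 1364 + (8)·(-5) = 1364 − 40 = 1324.

1324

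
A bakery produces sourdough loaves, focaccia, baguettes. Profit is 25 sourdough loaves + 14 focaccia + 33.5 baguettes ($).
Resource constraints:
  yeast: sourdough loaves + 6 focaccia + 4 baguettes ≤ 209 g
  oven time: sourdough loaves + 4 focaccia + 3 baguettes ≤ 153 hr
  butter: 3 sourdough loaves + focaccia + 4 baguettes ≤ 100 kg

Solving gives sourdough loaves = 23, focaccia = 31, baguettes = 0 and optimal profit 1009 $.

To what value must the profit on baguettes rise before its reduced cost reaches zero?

36

Check each constraint at x*: yeast 209/209 (tight); oven time 147/153 (slack 6); butter 100/100 (tight).
By complementary slackness, y = 0 for the non-binding constraint.
From A_Bᵀ y = c: 1·y_yeast + 3·y_butter = 25; 6·y_yeast + 1·y_butter = 14.
This yields shadow prices y_yeast = 1, y_butter = 8.
baguettes enters the basis when its profit ≥ yᵀa₃ = 1·4 + 8·4 = 36.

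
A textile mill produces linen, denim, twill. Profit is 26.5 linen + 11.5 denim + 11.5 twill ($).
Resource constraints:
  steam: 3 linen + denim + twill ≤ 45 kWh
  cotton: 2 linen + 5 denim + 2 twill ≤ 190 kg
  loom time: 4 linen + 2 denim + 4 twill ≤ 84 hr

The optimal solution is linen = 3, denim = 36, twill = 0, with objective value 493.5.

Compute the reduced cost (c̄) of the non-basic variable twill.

-8

At the optimum: steam uses 45 of 45 (binding); cotton uses 186 of 190 (slack = 4); loom time uses 84 of 84 (binding).
Since cotton is not tight, its dual is 0.
From A_Bᵀ y = c: 3·y_steam + 4·y_loom time = 26.5; 1·y_steam + 2·y_loom time = 11.5.
→ y_steam = 3.5 and y_loom time = 4.
Reduced cost of twill: c₃ − yᵀa₃ = 11.5 − (3.5·1 + 4·4) = 11.5 − 19.5 = -8.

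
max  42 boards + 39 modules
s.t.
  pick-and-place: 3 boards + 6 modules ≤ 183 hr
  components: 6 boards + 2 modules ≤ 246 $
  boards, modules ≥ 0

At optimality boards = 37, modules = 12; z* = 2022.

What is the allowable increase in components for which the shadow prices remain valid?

Binding constraints: pick-and-place, components. The basis is B = [[3,6],[6,2]] with det -30.
Per unit increase in components, x* moves by d = (0.2, -0.1).
The basis stays optimal until modules reaches 0; allowable increase = 120 $.

120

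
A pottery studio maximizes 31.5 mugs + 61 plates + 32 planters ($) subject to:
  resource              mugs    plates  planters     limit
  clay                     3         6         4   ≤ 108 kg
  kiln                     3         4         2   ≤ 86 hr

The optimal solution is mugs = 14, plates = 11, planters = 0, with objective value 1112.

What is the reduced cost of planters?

-8

Check each constraint at x*: clay 108/108 (tight); kiln 86/86 (tight).
Dual feasibility on the basic columns requires 3·y_clay + 3·y_kiln = 31.5, 6·y_clay + 4·y_kiln = 61.
Solving: y_clay = 9.5, y_kiln = 1.
Reduced cost of planters: c₃ − yᵀa₃ = 32 − (9.5·4 + 1·2) = 32 − 40 = -8.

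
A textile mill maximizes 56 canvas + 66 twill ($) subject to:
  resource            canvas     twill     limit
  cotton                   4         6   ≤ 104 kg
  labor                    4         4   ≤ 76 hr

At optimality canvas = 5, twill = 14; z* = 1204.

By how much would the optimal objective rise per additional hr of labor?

Check each constraint at x*: cotton 104/104 (tight); labor 76/76 (tight).
Dual feasibility on the basic columns requires 4·y_cotton + 4·y_labor = 56, 6·y_cotton + 4·y_labor = 66.
This yields shadow prices y_cotton = 5, y_labor = 9.
Shadow price of labor = 9.

9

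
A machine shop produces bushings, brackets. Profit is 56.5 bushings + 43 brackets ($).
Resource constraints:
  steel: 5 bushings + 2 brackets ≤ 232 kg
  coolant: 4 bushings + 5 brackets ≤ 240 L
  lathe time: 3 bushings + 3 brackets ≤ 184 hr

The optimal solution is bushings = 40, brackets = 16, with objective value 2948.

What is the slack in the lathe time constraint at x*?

lathe time used = 3·40 + 3·16 = 168; slack = 184 − 168 = 16.

16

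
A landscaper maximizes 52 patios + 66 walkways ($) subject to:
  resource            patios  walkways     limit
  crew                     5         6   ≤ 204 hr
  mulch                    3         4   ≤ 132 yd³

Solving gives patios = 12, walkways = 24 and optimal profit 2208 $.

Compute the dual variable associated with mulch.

9

Both crew and mulch are binding at x*.
The binding rows give the dual system: 5·y_crew + 3·y_mulch = 52 and 6·y_crew + 4·y_mulch = 66.
This yields shadow prices y_crew = 5, y_mulch = 9.
Shadow price of mulch = 9.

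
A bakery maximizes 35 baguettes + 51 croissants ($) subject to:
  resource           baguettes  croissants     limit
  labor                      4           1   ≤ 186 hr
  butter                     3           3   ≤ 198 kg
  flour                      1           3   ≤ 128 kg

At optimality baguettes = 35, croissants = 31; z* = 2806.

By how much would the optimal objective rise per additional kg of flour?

At the optimum: labor uses 171 of 186 (slack = 15); butter uses 198 of 198 (binding); flour uses 128 of 128 (binding).
Slack constraints have shadow price 0 (complementary slackness).
From A_Bᵀ y = c: 3·y_butter + 1·y_flour = 35; 3·y_butter + 3·y_flour = 51.
→ y_butter = 9 and y_flour = 8.
Shadow price of flour = 8.

8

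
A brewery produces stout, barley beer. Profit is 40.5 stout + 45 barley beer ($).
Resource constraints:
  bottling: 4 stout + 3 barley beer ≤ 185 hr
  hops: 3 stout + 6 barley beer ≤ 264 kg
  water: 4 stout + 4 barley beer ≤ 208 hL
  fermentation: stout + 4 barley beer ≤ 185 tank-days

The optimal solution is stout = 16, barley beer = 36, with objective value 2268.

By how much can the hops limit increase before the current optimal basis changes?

25

Binding constraints: hops, water. The basis is B = [[3,6],[4,4]] with det -12.
Per unit increase in hops, x* moves by d = (-0.3333, 0.3333).
The basis stays optimal until fermentation becomes binding; allowable increase = 25 kg.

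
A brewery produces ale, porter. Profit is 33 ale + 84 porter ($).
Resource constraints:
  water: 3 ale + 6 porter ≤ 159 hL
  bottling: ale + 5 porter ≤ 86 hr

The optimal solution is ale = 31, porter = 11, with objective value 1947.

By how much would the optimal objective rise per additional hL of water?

9

Both water and bottling are binding at x*.
The binding rows give the dual system: 3·y_water + 1·y_bottling = 33 and 6·y_water + 5·y_bottling = 84.
Solving: y_water = 9, y_bottling = 6.
Shadow price of water = 9.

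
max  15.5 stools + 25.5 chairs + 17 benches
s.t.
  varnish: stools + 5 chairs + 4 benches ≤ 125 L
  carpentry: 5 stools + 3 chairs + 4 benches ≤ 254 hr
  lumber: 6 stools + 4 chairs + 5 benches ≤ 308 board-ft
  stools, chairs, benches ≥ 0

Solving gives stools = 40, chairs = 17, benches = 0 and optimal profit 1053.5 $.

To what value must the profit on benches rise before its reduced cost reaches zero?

24

Binding: varnish and lumber. Non-binding: carpentry (3 unused).
Since carpentry is not tight, its dual is 0.
From A_Bᵀ y = c: 1·y_varnish + 6·y_lumber = 15.5; 5·y_varnish + 4·y_lumber = 25.5.
→ y_varnish = 3.5 and y_lumber = 2.
benches enters the basis when its profit ≥ yᵀa₃ = 3.5·4 + 2·5 = 24.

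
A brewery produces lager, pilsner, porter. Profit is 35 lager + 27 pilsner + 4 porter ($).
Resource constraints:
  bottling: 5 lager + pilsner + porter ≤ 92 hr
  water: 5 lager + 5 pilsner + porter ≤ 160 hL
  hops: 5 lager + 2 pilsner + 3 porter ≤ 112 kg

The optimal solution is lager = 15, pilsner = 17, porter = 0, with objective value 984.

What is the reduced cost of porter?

At the optimum: bottling uses 92 of 92 (binding); water uses 160 of 160 (binding); hops uses 109 of 112 (slack = 3).
Since hops is not tight, its dual is 0.
The binding rows give the dual system: 5·y_bottling + 5·y_water = 35 and 1·y_bottling + 5·y_water = 27.
This yields shadow prices y_bottling = 2, y_water = 5.
Reduced cost of porter: c₃ − yᵀa₃ = 4 − (2·1 + 5·1) = 4 − 7 = -3.

-3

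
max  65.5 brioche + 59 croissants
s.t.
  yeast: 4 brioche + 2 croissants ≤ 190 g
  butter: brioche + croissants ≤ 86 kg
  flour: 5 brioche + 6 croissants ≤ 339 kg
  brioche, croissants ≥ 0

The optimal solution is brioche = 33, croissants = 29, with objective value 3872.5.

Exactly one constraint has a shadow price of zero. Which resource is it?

yeast: 190/190 (binding)
butter: 62/86 (slack 24)
flour: 339/339 (binding)
By complementary slackness, a constraint with positive slack has shadow price 0 → butter.

butter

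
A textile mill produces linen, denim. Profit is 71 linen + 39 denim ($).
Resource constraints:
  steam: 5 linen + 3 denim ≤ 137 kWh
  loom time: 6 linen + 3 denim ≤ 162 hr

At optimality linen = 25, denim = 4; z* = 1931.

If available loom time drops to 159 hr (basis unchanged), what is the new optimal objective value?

Check each constraint at x*: steam 137/137 (tight); loom time 162/162 (tight).
Dual feasibility on the basic columns requires 5·y_steam + 6·y_loom time = 71, 3·y_steam + 3·y_loom time = 39.
→ y_steam = 7 and y_loom time = 6.
Δz = y_loom time·Δb = 6 × (-3) = -18, so new z* = 1931 − 18 = 1913.

1913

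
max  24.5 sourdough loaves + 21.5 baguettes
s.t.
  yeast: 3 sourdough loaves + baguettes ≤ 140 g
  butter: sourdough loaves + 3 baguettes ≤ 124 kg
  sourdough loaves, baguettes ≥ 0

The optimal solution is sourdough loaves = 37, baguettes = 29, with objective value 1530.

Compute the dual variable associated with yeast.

At the optimum: yeast uses 140 of 140 (binding); butter uses 124 of 124 (binding).
The binding rows give the dual system: 3·y_yeast + 1·y_butter = 24.5 and 1·y_yeast + 3·y_butter = 21.5.
Solving: y_yeast = 6.5, y_butter = 5.
Shadow price of yeast = 6.5.

6.5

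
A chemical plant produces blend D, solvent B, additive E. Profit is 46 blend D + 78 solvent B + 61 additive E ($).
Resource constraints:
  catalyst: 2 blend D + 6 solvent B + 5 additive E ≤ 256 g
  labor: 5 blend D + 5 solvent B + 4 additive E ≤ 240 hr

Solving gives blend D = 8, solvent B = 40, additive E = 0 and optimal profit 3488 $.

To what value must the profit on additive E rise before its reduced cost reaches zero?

64

Both catalyst and labor are binding at x*.
From A_Bᵀ y = c: 2·y_catalyst + 5·y_labor = 46; 6·y_catalyst + 5·y_labor = 78.
Solving: y_catalyst = 8, y_labor = 6.
additive E enters the basis when its profit ≥ yᵀa₃ = 8·5 + 6·4 = 64.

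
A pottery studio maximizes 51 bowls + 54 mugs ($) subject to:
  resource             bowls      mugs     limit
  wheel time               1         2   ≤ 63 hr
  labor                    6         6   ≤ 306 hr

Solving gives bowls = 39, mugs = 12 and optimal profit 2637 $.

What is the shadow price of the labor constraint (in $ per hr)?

At the optimum: wheel time uses 63 of 63 (binding); labor uses 306 of 306 (binding).
From A_Bᵀ y = c: 1·y_wheel time + 6·y_labor = 51; 2·y_wheel time + 6·y_labor = 54.
Solving: y_wheel time = 3, y_labor = 8.
Shadow price of labor = 8.

8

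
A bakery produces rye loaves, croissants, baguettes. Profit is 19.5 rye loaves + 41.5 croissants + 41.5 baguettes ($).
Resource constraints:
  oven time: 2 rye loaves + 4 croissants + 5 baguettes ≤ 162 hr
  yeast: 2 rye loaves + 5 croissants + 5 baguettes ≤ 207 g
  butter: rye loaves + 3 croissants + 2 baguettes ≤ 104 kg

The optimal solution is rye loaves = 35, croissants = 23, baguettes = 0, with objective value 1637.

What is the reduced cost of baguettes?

Check each constraint at x*: oven time 162/162 (tight); yeast 185/207 (slack 22); butter 104/104 (tight).
Since yeast is not tight, its dual is 0.
The binding rows give the dual system: 2·y_oven time + 1·y_butter = 19.5 and 4·y_oven time + 3·y_butter = 41.5.
This yields shadow prices y_oven time = 8.5, y_butter = 2.5.
Reduced cost of baguettes: c₃ − yᵀa₃ = 41.5 − (8.5·5 + 2.5·2) = 41.5 − 47.5 = -6.

-6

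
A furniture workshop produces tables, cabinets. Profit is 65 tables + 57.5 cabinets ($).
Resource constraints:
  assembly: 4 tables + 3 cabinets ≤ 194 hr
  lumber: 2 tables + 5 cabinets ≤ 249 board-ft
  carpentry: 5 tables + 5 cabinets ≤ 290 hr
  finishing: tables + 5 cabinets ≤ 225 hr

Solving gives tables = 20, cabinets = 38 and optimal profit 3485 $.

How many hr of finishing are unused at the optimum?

15

finishing used = 1·20 + 5·38 = 210; slack = 225 − 210 = 15.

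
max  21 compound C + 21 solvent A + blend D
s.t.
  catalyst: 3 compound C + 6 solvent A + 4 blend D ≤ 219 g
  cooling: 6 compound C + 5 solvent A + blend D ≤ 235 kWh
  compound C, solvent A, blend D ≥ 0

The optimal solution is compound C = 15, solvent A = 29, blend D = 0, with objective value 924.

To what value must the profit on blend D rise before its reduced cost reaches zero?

7

At the optimum: catalyst uses 219 of 219 (binding); cooling uses 235 of 235 (binding).
The binding rows give the dual system: 3·y_catalyst + 6·y_cooling = 21 and 6·y_catalyst + 5·y_cooling = 21.
Solving: y_catalyst = 1, y_cooling = 3.
blend D enters the basis when its profit ≥ yᵀa₃ = 1·4 + 3·1 = 7.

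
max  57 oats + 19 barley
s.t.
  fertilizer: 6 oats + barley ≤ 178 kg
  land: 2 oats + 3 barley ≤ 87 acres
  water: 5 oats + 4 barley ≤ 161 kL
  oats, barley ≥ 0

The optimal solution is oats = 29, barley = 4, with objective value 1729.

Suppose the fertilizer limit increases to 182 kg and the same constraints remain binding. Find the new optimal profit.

Binding: fertilizer and water. Non-binding: land (17 unused).
Since land is not tight, its dual is 0.
The binding rows give the dual system: 6·y_fertilizer + 5·y_water = 57 and 1·y_fertilizer + 4·y_water = 19.
This yields shadow prices y_fertilizer = 7, y_water = 3.
Δz = y_fertilizer·Δb = 7 × (4) = 28, so new z* = 1729 + 28 = 1757.

1757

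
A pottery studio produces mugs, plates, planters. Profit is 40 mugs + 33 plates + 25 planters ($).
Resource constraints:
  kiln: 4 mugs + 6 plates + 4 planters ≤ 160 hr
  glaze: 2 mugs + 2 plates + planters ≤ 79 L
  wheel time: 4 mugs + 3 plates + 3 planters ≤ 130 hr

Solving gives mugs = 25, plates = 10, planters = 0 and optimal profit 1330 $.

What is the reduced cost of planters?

Binding: kiln and wheel time. Non-binding: glaze (9 unused).
Slack constraints have shadow price 0 (complementary slackness).
From A_Bᵀ y = c: 4·y_kiln + 4·y_wheel time = 40; 6·y_kiln + 3·y_wheel time = 33.
Solving: y_kiln = 1, y_wheel time = 9.
Reduced cost of planters: c₃ − yᵀa₃ = 25 − (1·4 + 9·3) = 25 − 31 = -6.

-6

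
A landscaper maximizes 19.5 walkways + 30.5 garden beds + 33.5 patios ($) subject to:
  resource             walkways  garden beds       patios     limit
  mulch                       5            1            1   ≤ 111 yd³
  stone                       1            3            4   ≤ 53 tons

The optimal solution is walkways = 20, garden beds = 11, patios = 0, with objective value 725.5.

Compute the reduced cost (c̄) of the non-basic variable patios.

-6.5

Check each constraint at x*: mulch 111/111 (tight); stone 53/53 (tight).
The binding rows give the dual system: 5·y_mulch + 1·y_stone = 19.5 and 1·y_mulch + 3·y_stone = 30.5.
→ y_mulch = 2 and y_stone = 9.5.
Reduced cost of patios: c₃ − yᵀa₃ = 33.5 − (2·1 + 9.5·4) = 33.5 − 40 = -6.5.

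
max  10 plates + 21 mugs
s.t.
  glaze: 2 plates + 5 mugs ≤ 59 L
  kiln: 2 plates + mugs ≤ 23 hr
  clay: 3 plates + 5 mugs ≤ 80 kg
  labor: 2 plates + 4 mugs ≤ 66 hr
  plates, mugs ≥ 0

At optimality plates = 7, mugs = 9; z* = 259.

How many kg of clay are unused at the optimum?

clay used = 3·7 + 5·9 = 66; slack = 80 − 66 = 14.

14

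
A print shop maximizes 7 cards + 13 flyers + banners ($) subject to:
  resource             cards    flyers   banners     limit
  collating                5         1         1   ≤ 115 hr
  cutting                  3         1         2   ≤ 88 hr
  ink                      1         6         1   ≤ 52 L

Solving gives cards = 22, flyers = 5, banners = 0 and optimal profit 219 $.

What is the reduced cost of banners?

Check each constraint at x*: collating 115/115 (tight); cutting 71/88 (slack 17); ink 52/52 (tight).
Slack constraints have shadow price 0 (complementary slackness).
From A_Bᵀ y = c: 5·y_collating + 1·y_ink = 7; 1·y_collating + 6·y_ink = 13.
Solving: y_collating = 1, y_ink = 2.
Reduced cost of banners: c₃ − yᵀa₃ = 1 − (1·1 + 2·1) = 1 − 3 = -2.

-2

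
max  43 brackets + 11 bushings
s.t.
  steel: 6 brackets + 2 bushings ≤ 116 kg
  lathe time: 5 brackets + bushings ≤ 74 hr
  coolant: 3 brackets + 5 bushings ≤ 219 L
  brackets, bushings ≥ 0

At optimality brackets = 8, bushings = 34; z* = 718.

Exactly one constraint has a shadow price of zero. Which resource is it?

coolant

steel: 116/116 (binding)
lathe time: 74/74 (binding)
coolant: 194/219 (slack 25)
By complementary slackness, a constraint with positive slack has shadow price 0 → coolant.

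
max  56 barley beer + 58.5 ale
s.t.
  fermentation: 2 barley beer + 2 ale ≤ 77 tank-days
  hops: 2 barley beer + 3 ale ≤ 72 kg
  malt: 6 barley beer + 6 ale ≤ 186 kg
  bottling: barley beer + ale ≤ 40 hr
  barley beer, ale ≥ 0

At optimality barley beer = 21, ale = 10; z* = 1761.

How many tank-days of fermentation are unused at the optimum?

15

fermentation used = 2·21 + 2·10 = 62; slack = 77 − 62 = 15.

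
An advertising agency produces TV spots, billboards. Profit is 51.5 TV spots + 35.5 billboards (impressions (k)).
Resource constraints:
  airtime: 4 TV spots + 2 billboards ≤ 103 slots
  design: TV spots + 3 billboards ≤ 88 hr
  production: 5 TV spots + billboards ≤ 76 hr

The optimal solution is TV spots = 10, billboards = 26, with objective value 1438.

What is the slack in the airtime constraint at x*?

airtime used = 4·10 + 2·26 = 92; slack = 103 − 92 = 11.

11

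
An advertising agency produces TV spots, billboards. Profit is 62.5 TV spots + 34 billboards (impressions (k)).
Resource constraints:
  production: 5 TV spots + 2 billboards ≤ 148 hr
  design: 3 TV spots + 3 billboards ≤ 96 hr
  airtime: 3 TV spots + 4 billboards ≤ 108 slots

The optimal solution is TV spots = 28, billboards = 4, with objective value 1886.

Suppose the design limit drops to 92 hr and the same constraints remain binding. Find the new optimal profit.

At the optimum: production uses 148 of 148 (binding); design uses 96 of 96 (binding); airtime uses 100 of 108 (slack = 8).
Since airtime is not tight, its dual is 0.
The binding rows give the dual system: 5·y_production + 3·y_design = 62.5 and 2·y_production + 3·y_design = 34.
→ y_production = 9.5 and y_design = 5.
Δz = y_design·Δb = 5 × (-4) = -20, so new z* = 1886 − 20 = 1866.

1866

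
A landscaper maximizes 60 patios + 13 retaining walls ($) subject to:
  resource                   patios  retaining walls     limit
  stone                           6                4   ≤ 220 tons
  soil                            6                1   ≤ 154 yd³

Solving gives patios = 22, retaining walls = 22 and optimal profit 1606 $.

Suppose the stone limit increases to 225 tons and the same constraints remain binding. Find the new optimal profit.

1611

At the optimum: stone uses 220 of 220 (binding); soil uses 154 of 154 (binding).
Dual feasibility on the basic columns requires 6·y_stone + 6·y_soil = 60, 4·y_stone + 1·y_soil = 13.
→ y_stone = 1 and y_soil = 9.
Δz = y_stone·Δb = 1 × (5) = 5, so new z* = 1606 + 5 = 1611.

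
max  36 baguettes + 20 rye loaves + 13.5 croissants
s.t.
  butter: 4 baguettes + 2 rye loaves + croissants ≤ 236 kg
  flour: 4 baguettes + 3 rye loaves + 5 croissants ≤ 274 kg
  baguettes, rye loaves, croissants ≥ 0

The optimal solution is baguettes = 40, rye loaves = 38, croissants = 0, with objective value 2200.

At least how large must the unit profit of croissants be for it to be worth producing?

17

Check each constraint at x*: butter 236/236 (tight); flour 274/274 (tight).
The binding rows give the dual system: 4·y_butter + 4·y_flour = 36 and 2·y_butter + 3·y_flour = 20.
→ y_butter = 7 and y_flour = 2.
croissants enters the basis when its profit ≥ yᵀa₃ = 7·1 + 2·5 = 17.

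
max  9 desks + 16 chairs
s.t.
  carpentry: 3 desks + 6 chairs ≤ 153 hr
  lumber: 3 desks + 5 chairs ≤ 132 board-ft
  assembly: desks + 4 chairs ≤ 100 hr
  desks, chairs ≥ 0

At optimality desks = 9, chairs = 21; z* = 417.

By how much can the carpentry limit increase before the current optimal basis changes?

Binding constraints: carpentry, lumber. The basis is B = [[3,6],[3,5]] with det -3.
Per unit increase in carpentry, x* moves by d = (-1.6667, 1).
The basis stays optimal until assembly becomes binding; allowable increase = 3 hr.

3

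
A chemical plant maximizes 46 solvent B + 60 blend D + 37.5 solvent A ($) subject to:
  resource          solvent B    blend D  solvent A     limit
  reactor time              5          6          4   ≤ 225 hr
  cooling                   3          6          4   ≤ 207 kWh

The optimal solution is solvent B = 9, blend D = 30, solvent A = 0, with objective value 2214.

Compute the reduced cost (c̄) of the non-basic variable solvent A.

Check each constraint at x*: reactor time 225/225 (tight); cooling 207/207 (tight).
From A_Bᵀ y = c: 5·y_reactor time + 3·y_cooling = 46; 6·y_reactor time + 6·y_cooling = 60.
Solving: y_reactor time = 8, y_cooling = 2.
Reduced cost of solvent A: c₃ − yᵀa₃ = 37.5 − (8·4 + 2·4) = 37.5 − 40 = -2.5.

-2.5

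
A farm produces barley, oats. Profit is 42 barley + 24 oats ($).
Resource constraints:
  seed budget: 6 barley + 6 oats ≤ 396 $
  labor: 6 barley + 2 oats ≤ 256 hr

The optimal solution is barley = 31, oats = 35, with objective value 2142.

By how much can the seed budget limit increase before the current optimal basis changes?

372

Binding constraints: seed budget, labor. The basis is B = [[6,6],[6,2]] with det -24.
Per unit increase in seed budget, x* moves by d = (-0.0833, 0.25).
The basis stays optimal until barley reaches 0; allowable increase = 372 $.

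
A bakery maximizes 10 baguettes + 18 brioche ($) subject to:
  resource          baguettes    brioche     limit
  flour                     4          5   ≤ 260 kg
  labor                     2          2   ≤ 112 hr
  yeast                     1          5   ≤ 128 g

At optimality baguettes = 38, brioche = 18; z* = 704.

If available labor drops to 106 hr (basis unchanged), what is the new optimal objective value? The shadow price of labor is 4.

680

Δb = -6, so new z* = 704 + (4)·(-6) = 704 − 24 = 680.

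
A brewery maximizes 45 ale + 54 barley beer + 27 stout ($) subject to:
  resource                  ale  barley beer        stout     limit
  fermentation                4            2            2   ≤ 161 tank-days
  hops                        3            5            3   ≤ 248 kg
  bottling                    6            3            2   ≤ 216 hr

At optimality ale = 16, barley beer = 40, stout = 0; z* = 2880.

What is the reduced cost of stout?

-6

Binding: hops and bottling. Non-binding: fermentation (17 unused).
Since fermentation is not tight, its dual is 0.
The binding rows give the dual system: 3·y_hops + 6·y_bottling = 45 and 5·y_hops + 3·y_bottling = 54.
→ y_hops = 9 and y_bottling = 3.
Reduced cost of stout: c₃ − yᵀa₃ = 27 − (9·3 + 3·2) = 27 − 33 = -6.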